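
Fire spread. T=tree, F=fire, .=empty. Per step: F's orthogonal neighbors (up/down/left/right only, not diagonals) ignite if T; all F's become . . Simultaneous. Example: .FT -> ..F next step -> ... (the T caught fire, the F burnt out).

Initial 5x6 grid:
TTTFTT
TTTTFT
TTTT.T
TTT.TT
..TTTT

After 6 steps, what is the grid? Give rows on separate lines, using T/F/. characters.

Step 1: 4 trees catch fire, 2 burn out
  TTF.FT
  TTTF.F
  TTTT.T
  TTT.TT
  ..TTTT
Step 2: 5 trees catch fire, 4 burn out
  TF...F
  TTF...
  TTTF.F
  TTT.TT
  ..TTTT
Step 3: 4 trees catch fire, 5 burn out
  F.....
  TF....
  TTF...
  TTT.TF
  ..TTTT
Step 4: 5 trees catch fire, 4 burn out
  ......
  F.....
  TF....
  TTF.F.
  ..TTTF
Step 5: 4 trees catch fire, 5 burn out
  ......
  ......
  F.....
  TF....
  ..FTF.
Step 6: 2 trees catch fire, 4 burn out
  ......
  ......
  ......
  F.....
  ...F..

......
......
......
F.....
...F..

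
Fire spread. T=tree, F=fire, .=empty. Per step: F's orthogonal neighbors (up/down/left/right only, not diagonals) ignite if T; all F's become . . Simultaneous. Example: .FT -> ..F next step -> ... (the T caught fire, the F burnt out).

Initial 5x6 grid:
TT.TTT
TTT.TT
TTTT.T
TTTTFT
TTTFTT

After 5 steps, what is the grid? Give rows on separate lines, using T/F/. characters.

Step 1: 4 trees catch fire, 2 burn out
  TT.TTT
  TTT.TT
  TTTT.T
  TTTF.F
  TTF.FT
Step 2: 5 trees catch fire, 4 burn out
  TT.TTT
  TTT.TT
  TTTF.F
  TTF...
  TF...F
Step 3: 4 trees catch fire, 5 burn out
  TT.TTT
  TTT.TF
  TTF...
  TF....
  F.....
Step 4: 5 trees catch fire, 4 burn out
  TT.TTF
  TTF.F.
  TF....
  F.....
  ......
Step 5: 3 trees catch fire, 5 burn out
  TT.TF.
  TF....
  F.....
  ......
  ......

TT.TF.
TF....
F.....
......
......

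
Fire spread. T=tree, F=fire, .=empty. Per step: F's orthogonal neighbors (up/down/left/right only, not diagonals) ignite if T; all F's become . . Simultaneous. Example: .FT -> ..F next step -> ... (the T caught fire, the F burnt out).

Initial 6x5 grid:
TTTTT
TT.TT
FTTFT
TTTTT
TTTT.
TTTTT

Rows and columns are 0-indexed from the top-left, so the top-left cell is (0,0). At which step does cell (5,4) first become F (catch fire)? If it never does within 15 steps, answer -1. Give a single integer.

Step 1: cell (5,4)='T' (+7 fires, +2 burnt)
Step 2: cell (5,4)='T' (+9 fires, +7 burnt)
Step 3: cell (5,4)='T' (+7 fires, +9 burnt)
Step 4: cell (5,4)='F' (+3 fires, +7 burnt)
  -> target ignites at step 4
Step 5: cell (5,4)='.' (+0 fires, +3 burnt)
  fire out at step 5

4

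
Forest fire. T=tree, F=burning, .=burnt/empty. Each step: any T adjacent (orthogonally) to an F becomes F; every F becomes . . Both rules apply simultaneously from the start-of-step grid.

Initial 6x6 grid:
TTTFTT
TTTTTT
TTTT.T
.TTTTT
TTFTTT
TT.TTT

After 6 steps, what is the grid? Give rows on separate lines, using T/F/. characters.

Step 1: 6 trees catch fire, 2 burn out
  TTF.FT
  TTTFTT
  TTTT.T
  .TFTTT
  TF.FTT
  TT.TTT
Step 2: 12 trees catch fire, 6 burn out
  TF...F
  TTF.FT
  TTFF.T
  .F.FTT
  F...FT
  TF.FTT
Step 3: 8 trees catch fire, 12 burn out
  F.....
  TF...F
  TF...T
  ....FT
  .....F
  F...FT
Step 4: 5 trees catch fire, 8 burn out
  ......
  F.....
  F....F
  .....F
  ......
  .....F
Step 5: 0 trees catch fire, 5 burn out
  ......
  ......
  ......
  ......
  ......
  ......
Step 6: 0 trees catch fire, 0 burn out
  ......
  ......
  ......
  ......
  ......
  ......

......
......
......
......
......
......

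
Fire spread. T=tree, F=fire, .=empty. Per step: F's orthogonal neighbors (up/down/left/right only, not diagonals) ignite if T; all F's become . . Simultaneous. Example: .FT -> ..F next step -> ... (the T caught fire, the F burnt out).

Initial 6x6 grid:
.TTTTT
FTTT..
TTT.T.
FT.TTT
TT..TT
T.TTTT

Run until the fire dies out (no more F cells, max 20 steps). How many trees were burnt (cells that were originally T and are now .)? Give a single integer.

Answer: 15

Derivation:
Step 1: +4 fires, +2 burnt (F count now 4)
Step 2: +5 fires, +4 burnt (F count now 5)
Step 3: +3 fires, +5 burnt (F count now 3)
Step 4: +1 fires, +3 burnt (F count now 1)
Step 5: +1 fires, +1 burnt (F count now 1)
Step 6: +1 fires, +1 burnt (F count now 1)
Step 7: +0 fires, +1 burnt (F count now 0)
Fire out after step 7
Initially T: 25, now '.': 26
Total burnt (originally-T cells now '.'): 15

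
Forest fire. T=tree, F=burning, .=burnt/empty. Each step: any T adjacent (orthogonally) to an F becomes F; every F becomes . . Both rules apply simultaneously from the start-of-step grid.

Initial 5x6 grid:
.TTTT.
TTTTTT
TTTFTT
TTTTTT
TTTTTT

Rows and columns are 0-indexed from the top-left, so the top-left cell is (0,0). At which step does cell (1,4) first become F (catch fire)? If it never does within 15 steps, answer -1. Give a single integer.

Step 1: cell (1,4)='T' (+4 fires, +1 burnt)
Step 2: cell (1,4)='F' (+8 fires, +4 burnt)
  -> target ignites at step 2
Step 3: cell (1,4)='.' (+9 fires, +8 burnt)
Step 4: cell (1,4)='.' (+5 fires, +9 burnt)
Step 5: cell (1,4)='.' (+1 fires, +5 burnt)
Step 6: cell (1,4)='.' (+0 fires, +1 burnt)
  fire out at step 6

2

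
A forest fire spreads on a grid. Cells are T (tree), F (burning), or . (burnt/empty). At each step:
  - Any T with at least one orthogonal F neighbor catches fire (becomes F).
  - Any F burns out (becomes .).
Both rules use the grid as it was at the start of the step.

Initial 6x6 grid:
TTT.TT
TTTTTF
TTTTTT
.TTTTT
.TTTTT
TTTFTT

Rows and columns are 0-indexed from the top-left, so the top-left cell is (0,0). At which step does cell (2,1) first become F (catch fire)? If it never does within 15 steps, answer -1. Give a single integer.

Step 1: cell (2,1)='T' (+6 fires, +2 burnt)
Step 2: cell (2,1)='T' (+9 fires, +6 burnt)
Step 3: cell (2,1)='T' (+7 fires, +9 burnt)
Step 4: cell (2,1)='T' (+4 fires, +7 burnt)
Step 5: cell (2,1)='F' (+3 fires, +4 burnt)
  -> target ignites at step 5
Step 6: cell (2,1)='.' (+2 fires, +3 burnt)
Step 7: cell (2,1)='.' (+0 fires, +2 burnt)
  fire out at step 7

5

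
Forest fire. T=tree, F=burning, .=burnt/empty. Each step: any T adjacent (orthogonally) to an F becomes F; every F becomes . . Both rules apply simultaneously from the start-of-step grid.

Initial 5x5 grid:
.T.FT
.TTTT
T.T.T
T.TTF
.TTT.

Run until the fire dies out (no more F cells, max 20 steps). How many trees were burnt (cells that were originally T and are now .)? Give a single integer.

Step 1: +4 fires, +2 burnt (F count now 4)
Step 2: +4 fires, +4 burnt (F count now 4)
Step 3: +3 fires, +4 burnt (F count now 3)
Step 4: +2 fires, +3 burnt (F count now 2)
Step 5: +0 fires, +2 burnt (F count now 0)
Fire out after step 5
Initially T: 15, now '.': 23
Total burnt (originally-T cells now '.'): 13

Answer: 13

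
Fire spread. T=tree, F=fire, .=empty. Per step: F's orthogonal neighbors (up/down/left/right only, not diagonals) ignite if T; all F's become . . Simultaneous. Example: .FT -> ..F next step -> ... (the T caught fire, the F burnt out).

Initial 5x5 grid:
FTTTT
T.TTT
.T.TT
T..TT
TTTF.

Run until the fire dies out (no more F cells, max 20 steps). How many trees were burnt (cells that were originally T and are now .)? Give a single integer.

Step 1: +4 fires, +2 burnt (F count now 4)
Step 2: +4 fires, +4 burnt (F count now 4)
Step 3: +5 fires, +4 burnt (F count now 5)
Step 4: +3 fires, +5 burnt (F count now 3)
Step 5: +0 fires, +3 burnt (F count now 0)
Fire out after step 5
Initially T: 17, now '.': 24
Total burnt (originally-T cells now '.'): 16

Answer: 16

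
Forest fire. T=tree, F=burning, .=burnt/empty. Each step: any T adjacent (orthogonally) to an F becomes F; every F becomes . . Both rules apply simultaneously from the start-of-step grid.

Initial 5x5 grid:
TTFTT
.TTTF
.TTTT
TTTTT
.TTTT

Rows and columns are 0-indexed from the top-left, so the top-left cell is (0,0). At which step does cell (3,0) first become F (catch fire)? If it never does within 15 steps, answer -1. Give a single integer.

Step 1: cell (3,0)='T' (+6 fires, +2 burnt)
Step 2: cell (3,0)='T' (+5 fires, +6 burnt)
Step 3: cell (3,0)='T' (+4 fires, +5 burnt)
Step 4: cell (3,0)='T' (+3 fires, +4 burnt)
Step 5: cell (3,0)='F' (+2 fires, +3 burnt)
  -> target ignites at step 5
Step 6: cell (3,0)='.' (+0 fires, +2 burnt)
  fire out at step 6

5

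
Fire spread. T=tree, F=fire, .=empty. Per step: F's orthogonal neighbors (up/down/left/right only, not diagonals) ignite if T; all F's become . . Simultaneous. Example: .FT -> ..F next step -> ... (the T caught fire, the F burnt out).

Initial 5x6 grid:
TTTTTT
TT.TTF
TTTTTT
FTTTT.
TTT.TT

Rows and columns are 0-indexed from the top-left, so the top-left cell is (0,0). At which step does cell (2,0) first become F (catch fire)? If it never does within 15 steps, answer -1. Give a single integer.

Step 1: cell (2,0)='F' (+6 fires, +2 burnt)
  -> target ignites at step 1
Step 2: cell (2,0)='.' (+7 fires, +6 burnt)
Step 3: cell (2,0)='.' (+8 fires, +7 burnt)
Step 4: cell (2,0)='.' (+3 fires, +8 burnt)
Step 5: cell (2,0)='.' (+1 fires, +3 burnt)
Step 6: cell (2,0)='.' (+0 fires, +1 burnt)
  fire out at step 6

1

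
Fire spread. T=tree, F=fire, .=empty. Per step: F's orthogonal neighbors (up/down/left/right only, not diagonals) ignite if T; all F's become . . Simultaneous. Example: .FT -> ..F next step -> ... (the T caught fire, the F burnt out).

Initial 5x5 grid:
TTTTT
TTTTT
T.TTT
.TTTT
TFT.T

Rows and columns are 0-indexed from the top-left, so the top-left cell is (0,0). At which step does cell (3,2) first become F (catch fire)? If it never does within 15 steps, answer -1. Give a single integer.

Step 1: cell (3,2)='T' (+3 fires, +1 burnt)
Step 2: cell (3,2)='F' (+1 fires, +3 burnt)
  -> target ignites at step 2
Step 3: cell (3,2)='.' (+2 fires, +1 burnt)
Step 4: cell (3,2)='.' (+3 fires, +2 burnt)
Step 5: cell (3,2)='.' (+5 fires, +3 burnt)
Step 6: cell (3,2)='.' (+4 fires, +5 burnt)
Step 7: cell (3,2)='.' (+3 fires, +4 burnt)
Step 8: cell (3,2)='.' (+0 fires, +3 burnt)
  fire out at step 8

2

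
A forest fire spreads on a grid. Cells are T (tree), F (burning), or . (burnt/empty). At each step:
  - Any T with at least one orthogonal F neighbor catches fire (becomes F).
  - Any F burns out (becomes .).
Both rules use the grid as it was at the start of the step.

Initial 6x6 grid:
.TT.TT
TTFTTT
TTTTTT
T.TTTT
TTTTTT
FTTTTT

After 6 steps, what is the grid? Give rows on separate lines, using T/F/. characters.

Step 1: 6 trees catch fire, 2 burn out
  .TF.TT
  TF.FTT
  TTFTTT
  T.TTTT
  FTTTTT
  .FTTTT
Step 2: 9 trees catch fire, 6 burn out
  .F..TT
  F...FT
  TF.FTT
  F.FTTT
  .FTTTT
  ..FTTT
Step 3: 7 trees catch fire, 9 burn out
  ....FT
  .....F
  F...FT
  ...FTT
  ..FTTT
  ...FTT
Step 4: 5 trees catch fire, 7 burn out
  .....F
  ......
  .....F
  ....FT
  ...FTT
  ....FT
Step 5: 3 trees catch fire, 5 burn out
  ......
  ......
  ......
  .....F
  ....FT
  .....F
Step 6: 1 trees catch fire, 3 burn out
  ......
  ......
  ......
  ......
  .....F
  ......

......
......
......
......
.....F
......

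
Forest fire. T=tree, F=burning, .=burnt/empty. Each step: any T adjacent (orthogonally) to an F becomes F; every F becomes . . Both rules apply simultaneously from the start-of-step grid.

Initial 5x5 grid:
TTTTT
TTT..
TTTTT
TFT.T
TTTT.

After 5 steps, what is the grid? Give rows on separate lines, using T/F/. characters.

Step 1: 4 trees catch fire, 1 burn out
  TTTTT
  TTT..
  TFTTT
  F.F.T
  TFTT.
Step 2: 5 trees catch fire, 4 burn out
  TTTTT
  TFT..
  F.FTT
  ....T
  F.FT.
Step 3: 5 trees catch fire, 5 burn out
  TFTTT
  F.F..
  ...FT
  ....T
  ...F.
Step 4: 3 trees catch fire, 5 burn out
  F.FTT
  .....
  ....F
  ....T
  .....
Step 5: 2 trees catch fire, 3 burn out
  ...FT
  .....
  .....
  ....F
  .....

...FT
.....
.....
....F
.....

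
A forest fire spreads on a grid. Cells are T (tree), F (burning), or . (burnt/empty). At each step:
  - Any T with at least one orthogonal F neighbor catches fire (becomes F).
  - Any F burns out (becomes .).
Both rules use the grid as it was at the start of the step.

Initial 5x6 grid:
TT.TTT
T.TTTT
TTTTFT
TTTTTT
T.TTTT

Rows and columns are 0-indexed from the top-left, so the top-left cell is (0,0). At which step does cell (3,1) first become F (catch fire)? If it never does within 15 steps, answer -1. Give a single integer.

Step 1: cell (3,1)='T' (+4 fires, +1 burnt)
Step 2: cell (3,1)='T' (+7 fires, +4 burnt)
Step 3: cell (3,1)='T' (+7 fires, +7 burnt)
Step 4: cell (3,1)='F' (+3 fires, +7 burnt)
  -> target ignites at step 4
Step 5: cell (3,1)='.' (+2 fires, +3 burnt)
Step 6: cell (3,1)='.' (+2 fires, +2 burnt)
Step 7: cell (3,1)='.' (+1 fires, +2 burnt)
Step 8: cell (3,1)='.' (+0 fires, +1 burnt)
  fire out at step 8

4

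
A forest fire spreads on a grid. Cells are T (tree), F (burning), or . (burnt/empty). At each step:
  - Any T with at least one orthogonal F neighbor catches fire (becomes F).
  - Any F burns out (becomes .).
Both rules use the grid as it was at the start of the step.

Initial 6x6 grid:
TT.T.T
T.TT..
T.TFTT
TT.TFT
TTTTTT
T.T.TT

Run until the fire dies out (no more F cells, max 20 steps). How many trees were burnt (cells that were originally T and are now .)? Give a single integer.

Step 1: +6 fires, +2 burnt (F count now 6)
Step 2: +6 fires, +6 burnt (F count now 6)
Step 3: +2 fires, +6 burnt (F count now 2)
Step 4: +2 fires, +2 burnt (F count now 2)
Step 5: +2 fires, +2 burnt (F count now 2)
Step 6: +2 fires, +2 burnt (F count now 2)
Step 7: +1 fires, +2 burnt (F count now 1)
Step 8: +1 fires, +1 burnt (F count now 1)
Step 9: +1 fires, +1 burnt (F count now 1)
Step 10: +1 fires, +1 burnt (F count now 1)
Step 11: +0 fires, +1 burnt (F count now 0)
Fire out after step 11
Initially T: 25, now '.': 35
Total burnt (originally-T cells now '.'): 24

Answer: 24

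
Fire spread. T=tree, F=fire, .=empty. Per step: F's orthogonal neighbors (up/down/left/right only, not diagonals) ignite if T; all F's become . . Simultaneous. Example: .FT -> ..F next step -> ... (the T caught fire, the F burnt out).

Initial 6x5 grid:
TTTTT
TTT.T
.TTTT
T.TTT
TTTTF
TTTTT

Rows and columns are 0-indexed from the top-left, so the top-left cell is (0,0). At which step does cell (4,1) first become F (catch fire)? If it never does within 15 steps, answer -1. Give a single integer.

Step 1: cell (4,1)='T' (+3 fires, +1 burnt)
Step 2: cell (4,1)='T' (+4 fires, +3 burnt)
Step 3: cell (4,1)='F' (+5 fires, +4 burnt)
  -> target ignites at step 3
Step 4: cell (4,1)='.' (+4 fires, +5 burnt)
Step 5: cell (4,1)='.' (+5 fires, +4 burnt)
Step 6: cell (4,1)='.' (+2 fires, +5 burnt)
Step 7: cell (4,1)='.' (+2 fires, +2 burnt)
Step 8: cell (4,1)='.' (+1 fires, +2 burnt)
Step 9: cell (4,1)='.' (+0 fires, +1 burnt)
  fire out at step 9

3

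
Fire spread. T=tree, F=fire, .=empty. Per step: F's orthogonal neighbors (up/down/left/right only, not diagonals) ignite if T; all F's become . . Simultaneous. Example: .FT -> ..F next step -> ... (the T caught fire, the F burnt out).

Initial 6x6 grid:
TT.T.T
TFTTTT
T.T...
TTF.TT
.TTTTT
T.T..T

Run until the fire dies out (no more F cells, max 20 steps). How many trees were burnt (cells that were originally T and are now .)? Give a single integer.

Step 1: +6 fires, +2 burnt (F count now 6)
Step 2: +7 fires, +6 burnt (F count now 7)
Step 3: +3 fires, +7 burnt (F count now 3)
Step 4: +3 fires, +3 burnt (F count now 3)
Step 5: +3 fires, +3 burnt (F count now 3)
Step 6: +0 fires, +3 burnt (F count now 0)
Fire out after step 6
Initially T: 23, now '.': 35
Total burnt (originally-T cells now '.'): 22

Answer: 22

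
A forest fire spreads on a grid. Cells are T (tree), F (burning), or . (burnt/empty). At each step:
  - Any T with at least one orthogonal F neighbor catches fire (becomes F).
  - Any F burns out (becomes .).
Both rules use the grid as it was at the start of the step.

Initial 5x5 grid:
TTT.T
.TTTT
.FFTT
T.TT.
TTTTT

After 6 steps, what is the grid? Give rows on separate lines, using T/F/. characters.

Step 1: 4 trees catch fire, 2 burn out
  TTT.T
  .FFTT
  ...FT
  T.FT.
  TTTTT
Step 2: 6 trees catch fire, 4 burn out
  TFF.T
  ...FT
  ....F
  T..F.
  TTFTT
Step 3: 4 trees catch fire, 6 burn out
  F...T
  ....F
  .....
  T....
  TF.FT
Step 4: 3 trees catch fire, 4 burn out
  ....F
  .....
  .....
  T....
  F...F
Step 5: 1 trees catch fire, 3 burn out
  .....
  .....
  .....
  F....
  .....
Step 6: 0 trees catch fire, 1 burn out
  .....
  .....
  .....
  .....
  .....

.....
.....
.....
.....
.....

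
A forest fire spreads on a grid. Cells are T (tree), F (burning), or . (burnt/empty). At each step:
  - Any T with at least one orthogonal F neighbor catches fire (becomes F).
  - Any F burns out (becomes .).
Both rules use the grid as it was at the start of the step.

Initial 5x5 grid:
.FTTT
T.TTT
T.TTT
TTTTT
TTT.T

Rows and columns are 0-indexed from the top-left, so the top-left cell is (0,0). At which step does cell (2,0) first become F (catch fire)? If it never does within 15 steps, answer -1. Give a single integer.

Step 1: cell (2,0)='T' (+1 fires, +1 burnt)
Step 2: cell (2,0)='T' (+2 fires, +1 burnt)
Step 3: cell (2,0)='T' (+3 fires, +2 burnt)
Step 4: cell (2,0)='T' (+3 fires, +3 burnt)
Step 5: cell (2,0)='T' (+4 fires, +3 burnt)
Step 6: cell (2,0)='T' (+3 fires, +4 burnt)
Step 7: cell (2,0)='F' (+3 fires, +3 burnt)
  -> target ignites at step 7
Step 8: cell (2,0)='.' (+1 fires, +3 burnt)
Step 9: cell (2,0)='.' (+0 fires, +1 burnt)
  fire out at step 9

7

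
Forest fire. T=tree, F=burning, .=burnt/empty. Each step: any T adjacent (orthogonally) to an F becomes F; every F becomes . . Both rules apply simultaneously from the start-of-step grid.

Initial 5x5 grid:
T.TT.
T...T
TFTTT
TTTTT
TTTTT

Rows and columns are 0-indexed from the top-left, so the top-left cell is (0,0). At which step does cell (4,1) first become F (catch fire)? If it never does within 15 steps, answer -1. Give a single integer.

Step 1: cell (4,1)='T' (+3 fires, +1 burnt)
Step 2: cell (4,1)='F' (+5 fires, +3 burnt)
  -> target ignites at step 2
Step 3: cell (4,1)='.' (+5 fires, +5 burnt)
Step 4: cell (4,1)='.' (+3 fires, +5 burnt)
Step 5: cell (4,1)='.' (+1 fires, +3 burnt)
Step 6: cell (4,1)='.' (+0 fires, +1 burnt)
  fire out at step 6

2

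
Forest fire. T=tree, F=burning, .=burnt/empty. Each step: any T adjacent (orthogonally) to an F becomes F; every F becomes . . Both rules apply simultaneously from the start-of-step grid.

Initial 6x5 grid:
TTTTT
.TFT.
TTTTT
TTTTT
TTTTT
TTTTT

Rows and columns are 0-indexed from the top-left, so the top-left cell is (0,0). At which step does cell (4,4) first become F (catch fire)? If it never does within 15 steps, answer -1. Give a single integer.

Step 1: cell (4,4)='T' (+4 fires, +1 burnt)
Step 2: cell (4,4)='T' (+5 fires, +4 burnt)
Step 3: cell (4,4)='T' (+7 fires, +5 burnt)
Step 4: cell (4,4)='T' (+5 fires, +7 burnt)
Step 5: cell (4,4)='F' (+4 fires, +5 burnt)
  -> target ignites at step 5
Step 6: cell (4,4)='.' (+2 fires, +4 burnt)
Step 7: cell (4,4)='.' (+0 fires, +2 burnt)
  fire out at step 7

5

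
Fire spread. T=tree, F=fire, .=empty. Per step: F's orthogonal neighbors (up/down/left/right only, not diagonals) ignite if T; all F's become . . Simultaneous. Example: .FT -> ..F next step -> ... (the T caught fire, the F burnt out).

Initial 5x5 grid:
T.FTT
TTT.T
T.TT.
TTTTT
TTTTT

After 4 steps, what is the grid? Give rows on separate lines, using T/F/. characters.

Step 1: 2 trees catch fire, 1 burn out
  T..FT
  TTF.T
  T.TT.
  TTTTT
  TTTTT
Step 2: 3 trees catch fire, 2 burn out
  T...F
  TF..T
  T.FT.
  TTTTT
  TTTTT
Step 3: 4 trees catch fire, 3 burn out
  T....
  F...F
  T..F.
  TTFTT
  TTTTT
Step 4: 5 trees catch fire, 4 burn out
  F....
  .....
  F....
  TF.FT
  TTFTT

F....
.....
F....
TF.FT
TTFTT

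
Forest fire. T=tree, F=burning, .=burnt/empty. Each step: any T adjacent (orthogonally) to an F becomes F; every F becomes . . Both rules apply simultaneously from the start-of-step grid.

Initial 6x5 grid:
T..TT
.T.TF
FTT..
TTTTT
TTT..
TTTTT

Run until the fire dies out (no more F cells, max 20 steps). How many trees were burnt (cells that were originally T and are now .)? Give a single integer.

Answer: 19

Derivation:
Step 1: +4 fires, +2 burnt (F count now 4)
Step 2: +5 fires, +4 burnt (F count now 5)
Step 3: +3 fires, +5 burnt (F count now 3)
Step 4: +3 fires, +3 burnt (F count now 3)
Step 5: +2 fires, +3 burnt (F count now 2)
Step 6: +1 fires, +2 burnt (F count now 1)
Step 7: +1 fires, +1 burnt (F count now 1)
Step 8: +0 fires, +1 burnt (F count now 0)
Fire out after step 8
Initially T: 20, now '.': 29
Total burnt (originally-T cells now '.'): 19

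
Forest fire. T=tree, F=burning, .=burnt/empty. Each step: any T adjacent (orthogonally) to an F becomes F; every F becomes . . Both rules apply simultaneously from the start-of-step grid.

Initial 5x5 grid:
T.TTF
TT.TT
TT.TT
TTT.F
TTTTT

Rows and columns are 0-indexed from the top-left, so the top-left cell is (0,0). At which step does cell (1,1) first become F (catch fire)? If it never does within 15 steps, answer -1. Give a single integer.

Step 1: cell (1,1)='T' (+4 fires, +2 burnt)
Step 2: cell (1,1)='T' (+4 fires, +4 burnt)
Step 3: cell (1,1)='T' (+1 fires, +4 burnt)
Step 4: cell (1,1)='T' (+2 fires, +1 burnt)
Step 5: cell (1,1)='T' (+2 fires, +2 burnt)
Step 6: cell (1,1)='T' (+2 fires, +2 burnt)
Step 7: cell (1,1)='F' (+2 fires, +2 burnt)
  -> target ignites at step 7
Step 8: cell (1,1)='.' (+1 fires, +2 burnt)
Step 9: cell (1,1)='.' (+1 fires, +1 burnt)
Step 10: cell (1,1)='.' (+0 fires, +1 burnt)
  fire out at step 10

7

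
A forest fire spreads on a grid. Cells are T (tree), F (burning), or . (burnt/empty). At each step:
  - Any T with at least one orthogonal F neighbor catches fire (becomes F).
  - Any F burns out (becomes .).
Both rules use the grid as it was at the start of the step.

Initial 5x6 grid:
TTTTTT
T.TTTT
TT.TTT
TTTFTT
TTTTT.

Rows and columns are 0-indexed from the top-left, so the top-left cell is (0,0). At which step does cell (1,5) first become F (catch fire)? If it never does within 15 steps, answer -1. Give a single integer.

Step 1: cell (1,5)='T' (+4 fires, +1 burnt)
Step 2: cell (1,5)='T' (+6 fires, +4 burnt)
Step 3: cell (1,5)='T' (+7 fires, +6 burnt)
Step 4: cell (1,5)='F' (+5 fires, +7 burnt)
  -> target ignites at step 4
Step 5: cell (1,5)='.' (+3 fires, +5 burnt)
Step 6: cell (1,5)='.' (+1 fires, +3 burnt)
Step 7: cell (1,5)='.' (+0 fires, +1 burnt)
  fire out at step 7

4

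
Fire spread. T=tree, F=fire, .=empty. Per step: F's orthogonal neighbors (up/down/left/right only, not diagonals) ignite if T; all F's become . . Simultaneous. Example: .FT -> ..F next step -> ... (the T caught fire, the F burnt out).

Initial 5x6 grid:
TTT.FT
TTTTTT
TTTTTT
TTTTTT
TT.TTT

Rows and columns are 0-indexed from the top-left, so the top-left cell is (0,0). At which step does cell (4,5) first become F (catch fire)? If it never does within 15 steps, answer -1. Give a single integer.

Step 1: cell (4,5)='T' (+2 fires, +1 burnt)
Step 2: cell (4,5)='T' (+3 fires, +2 burnt)
Step 3: cell (4,5)='T' (+4 fires, +3 burnt)
Step 4: cell (4,5)='T' (+6 fires, +4 burnt)
Step 5: cell (4,5)='F' (+6 fires, +6 burnt)
  -> target ignites at step 5
Step 6: cell (4,5)='.' (+3 fires, +6 burnt)
Step 7: cell (4,5)='.' (+2 fires, +3 burnt)
Step 8: cell (4,5)='.' (+1 fires, +2 burnt)
Step 9: cell (4,5)='.' (+0 fires, +1 burnt)
  fire out at step 9

5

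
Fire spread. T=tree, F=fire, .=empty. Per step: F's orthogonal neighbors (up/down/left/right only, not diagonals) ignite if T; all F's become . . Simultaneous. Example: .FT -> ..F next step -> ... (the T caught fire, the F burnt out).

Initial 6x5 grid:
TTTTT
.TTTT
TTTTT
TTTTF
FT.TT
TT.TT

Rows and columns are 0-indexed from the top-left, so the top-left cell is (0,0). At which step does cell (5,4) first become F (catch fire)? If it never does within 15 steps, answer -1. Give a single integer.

Step 1: cell (5,4)='T' (+6 fires, +2 burnt)
Step 2: cell (5,4)='F' (+8 fires, +6 burnt)
  -> target ignites at step 2
Step 3: cell (5,4)='.' (+5 fires, +8 burnt)
Step 4: cell (5,4)='.' (+3 fires, +5 burnt)
Step 5: cell (5,4)='.' (+2 fires, +3 burnt)
Step 6: cell (5,4)='.' (+1 fires, +2 burnt)
Step 7: cell (5,4)='.' (+0 fires, +1 burnt)
  fire out at step 7

2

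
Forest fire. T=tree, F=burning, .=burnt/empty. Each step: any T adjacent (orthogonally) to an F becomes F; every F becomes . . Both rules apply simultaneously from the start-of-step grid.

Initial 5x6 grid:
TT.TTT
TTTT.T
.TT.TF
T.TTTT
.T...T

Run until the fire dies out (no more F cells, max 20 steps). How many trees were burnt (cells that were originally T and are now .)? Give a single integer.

Answer: 18

Derivation:
Step 1: +3 fires, +1 burnt (F count now 3)
Step 2: +3 fires, +3 burnt (F count now 3)
Step 3: +2 fires, +3 burnt (F count now 2)
Step 4: +2 fires, +2 burnt (F count now 2)
Step 5: +2 fires, +2 burnt (F count now 2)
Step 6: +2 fires, +2 burnt (F count now 2)
Step 7: +1 fires, +2 burnt (F count now 1)
Step 8: +2 fires, +1 burnt (F count now 2)
Step 9: +1 fires, +2 burnt (F count now 1)
Step 10: +0 fires, +1 burnt (F count now 0)
Fire out after step 10
Initially T: 20, now '.': 28
Total burnt (originally-T cells now '.'): 18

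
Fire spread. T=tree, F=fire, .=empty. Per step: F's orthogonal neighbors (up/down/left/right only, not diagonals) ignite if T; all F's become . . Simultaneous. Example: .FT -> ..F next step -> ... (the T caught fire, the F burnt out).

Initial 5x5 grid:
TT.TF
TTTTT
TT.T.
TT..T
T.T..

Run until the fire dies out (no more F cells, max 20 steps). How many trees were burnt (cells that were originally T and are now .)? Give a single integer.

Answer: 14

Derivation:
Step 1: +2 fires, +1 burnt (F count now 2)
Step 2: +1 fires, +2 burnt (F count now 1)
Step 3: +2 fires, +1 burnt (F count now 2)
Step 4: +1 fires, +2 burnt (F count now 1)
Step 5: +3 fires, +1 burnt (F count now 3)
Step 6: +3 fires, +3 burnt (F count now 3)
Step 7: +1 fires, +3 burnt (F count now 1)
Step 8: +1 fires, +1 burnt (F count now 1)
Step 9: +0 fires, +1 burnt (F count now 0)
Fire out after step 9
Initially T: 16, now '.': 23
Total burnt (originally-T cells now '.'): 14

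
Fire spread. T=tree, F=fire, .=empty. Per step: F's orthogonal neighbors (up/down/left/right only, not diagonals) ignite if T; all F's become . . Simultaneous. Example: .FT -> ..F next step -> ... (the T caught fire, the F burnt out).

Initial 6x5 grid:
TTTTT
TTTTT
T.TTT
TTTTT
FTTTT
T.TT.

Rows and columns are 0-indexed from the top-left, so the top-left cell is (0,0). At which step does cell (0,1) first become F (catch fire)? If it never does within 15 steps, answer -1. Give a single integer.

Step 1: cell (0,1)='T' (+3 fires, +1 burnt)
Step 2: cell (0,1)='T' (+3 fires, +3 burnt)
Step 3: cell (0,1)='T' (+4 fires, +3 burnt)
Step 4: cell (0,1)='T' (+6 fires, +4 burnt)
Step 5: cell (0,1)='F' (+4 fires, +6 burnt)
  -> target ignites at step 5
Step 6: cell (0,1)='.' (+3 fires, +4 burnt)
Step 7: cell (0,1)='.' (+2 fires, +3 burnt)
Step 8: cell (0,1)='.' (+1 fires, +2 burnt)
Step 9: cell (0,1)='.' (+0 fires, +1 burnt)
  fire out at step 9

5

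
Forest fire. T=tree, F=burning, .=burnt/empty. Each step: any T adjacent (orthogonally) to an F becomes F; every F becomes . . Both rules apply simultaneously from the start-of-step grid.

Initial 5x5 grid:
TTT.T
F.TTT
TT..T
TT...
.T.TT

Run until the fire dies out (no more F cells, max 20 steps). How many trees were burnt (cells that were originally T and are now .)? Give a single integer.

Answer: 13

Derivation:
Step 1: +2 fires, +1 burnt (F count now 2)
Step 2: +3 fires, +2 burnt (F count now 3)
Step 3: +2 fires, +3 burnt (F count now 2)
Step 4: +2 fires, +2 burnt (F count now 2)
Step 5: +1 fires, +2 burnt (F count now 1)
Step 6: +1 fires, +1 burnt (F count now 1)
Step 7: +2 fires, +1 burnt (F count now 2)
Step 8: +0 fires, +2 burnt (F count now 0)
Fire out after step 8
Initially T: 15, now '.': 23
Total burnt (originally-T cells now '.'): 13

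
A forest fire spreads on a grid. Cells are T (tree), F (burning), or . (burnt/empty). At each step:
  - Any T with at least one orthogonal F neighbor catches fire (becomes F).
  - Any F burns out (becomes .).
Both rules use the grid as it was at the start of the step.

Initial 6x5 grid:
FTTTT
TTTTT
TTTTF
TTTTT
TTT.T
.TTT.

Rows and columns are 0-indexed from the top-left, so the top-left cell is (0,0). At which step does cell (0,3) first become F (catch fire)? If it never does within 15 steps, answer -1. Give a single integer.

Step 1: cell (0,3)='T' (+5 fires, +2 burnt)
Step 2: cell (0,3)='T' (+8 fires, +5 burnt)
Step 3: cell (0,3)='F' (+5 fires, +8 burnt)
  -> target ignites at step 3
Step 4: cell (0,3)='.' (+3 fires, +5 burnt)
Step 5: cell (0,3)='.' (+2 fires, +3 burnt)
Step 6: cell (0,3)='.' (+2 fires, +2 burnt)
Step 7: cell (0,3)='.' (+0 fires, +2 burnt)
  fire out at step 7

3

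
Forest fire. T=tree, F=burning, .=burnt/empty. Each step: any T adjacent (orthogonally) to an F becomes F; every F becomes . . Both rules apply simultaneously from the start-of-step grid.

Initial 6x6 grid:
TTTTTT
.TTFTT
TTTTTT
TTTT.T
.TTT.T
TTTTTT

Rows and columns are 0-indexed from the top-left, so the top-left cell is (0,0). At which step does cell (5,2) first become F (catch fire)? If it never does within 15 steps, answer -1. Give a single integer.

Step 1: cell (5,2)='T' (+4 fires, +1 burnt)
Step 2: cell (5,2)='T' (+7 fires, +4 burnt)
Step 3: cell (5,2)='T' (+6 fires, +7 burnt)
Step 4: cell (5,2)='T' (+6 fires, +6 burnt)
Step 5: cell (5,2)='F' (+5 fires, +6 burnt)
  -> target ignites at step 5
Step 6: cell (5,2)='.' (+2 fires, +5 burnt)
Step 7: cell (5,2)='.' (+1 fires, +2 burnt)
Step 8: cell (5,2)='.' (+0 fires, +1 burnt)
  fire out at step 8

5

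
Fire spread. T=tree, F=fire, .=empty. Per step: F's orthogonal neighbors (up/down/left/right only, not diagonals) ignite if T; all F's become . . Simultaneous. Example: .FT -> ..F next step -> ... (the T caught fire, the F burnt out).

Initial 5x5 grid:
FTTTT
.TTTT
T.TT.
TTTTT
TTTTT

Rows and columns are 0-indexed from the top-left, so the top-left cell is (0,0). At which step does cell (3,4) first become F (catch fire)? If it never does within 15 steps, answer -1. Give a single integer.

Step 1: cell (3,4)='T' (+1 fires, +1 burnt)
Step 2: cell (3,4)='T' (+2 fires, +1 burnt)
Step 3: cell (3,4)='T' (+2 fires, +2 burnt)
Step 4: cell (3,4)='T' (+3 fires, +2 burnt)
Step 5: cell (3,4)='T' (+3 fires, +3 burnt)
Step 6: cell (3,4)='T' (+3 fires, +3 burnt)
Step 7: cell (3,4)='F' (+4 fires, +3 burnt)
  -> target ignites at step 7
Step 8: cell (3,4)='.' (+3 fires, +4 burnt)
Step 9: cell (3,4)='.' (+0 fires, +3 burnt)
  fire out at step 9

7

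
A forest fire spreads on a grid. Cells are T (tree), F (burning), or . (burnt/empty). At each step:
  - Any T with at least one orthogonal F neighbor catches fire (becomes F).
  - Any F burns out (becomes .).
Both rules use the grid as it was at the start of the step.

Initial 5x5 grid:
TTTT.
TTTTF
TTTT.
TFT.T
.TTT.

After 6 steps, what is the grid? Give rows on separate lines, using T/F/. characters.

Step 1: 5 trees catch fire, 2 burn out
  TTTT.
  TTTF.
  TFTT.
  F.F.T
  .FTT.
Step 2: 7 trees catch fire, 5 burn out
  TTTF.
  TFF..
  F.FF.
  ....T
  ..FT.
Step 3: 4 trees catch fire, 7 burn out
  TFF..
  F....
  .....
  ....T
  ...F.
Step 4: 1 trees catch fire, 4 burn out
  F....
  .....
  .....
  ....T
  .....
Step 5: 0 trees catch fire, 1 burn out
  .....
  .....
  .....
  ....T
  .....
Step 6: 0 trees catch fire, 0 burn out
  .....
  .....
  .....
  ....T
  .....

.....
.....
.....
....T
.....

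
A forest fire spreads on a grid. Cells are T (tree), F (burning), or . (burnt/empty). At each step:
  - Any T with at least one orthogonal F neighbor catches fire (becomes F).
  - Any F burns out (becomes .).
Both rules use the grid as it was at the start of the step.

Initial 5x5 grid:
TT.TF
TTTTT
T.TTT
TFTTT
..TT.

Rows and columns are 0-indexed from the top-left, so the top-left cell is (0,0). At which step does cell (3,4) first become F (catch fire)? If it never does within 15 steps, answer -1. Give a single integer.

Step 1: cell (3,4)='T' (+4 fires, +2 burnt)
Step 2: cell (3,4)='T' (+6 fires, +4 burnt)
Step 3: cell (3,4)='F' (+5 fires, +6 burnt)
  -> target ignites at step 3
Step 4: cell (3,4)='.' (+2 fires, +5 burnt)
Step 5: cell (3,4)='.' (+1 fires, +2 burnt)
Step 6: cell (3,4)='.' (+0 fires, +1 burnt)
  fire out at step 6

3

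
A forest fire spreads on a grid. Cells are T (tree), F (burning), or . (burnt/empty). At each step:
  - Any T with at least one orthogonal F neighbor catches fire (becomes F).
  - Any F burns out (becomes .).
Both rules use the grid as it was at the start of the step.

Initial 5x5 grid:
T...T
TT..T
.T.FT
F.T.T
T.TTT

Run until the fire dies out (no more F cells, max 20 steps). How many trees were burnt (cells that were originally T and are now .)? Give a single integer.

Answer: 9

Derivation:
Step 1: +2 fires, +2 burnt (F count now 2)
Step 2: +2 fires, +2 burnt (F count now 2)
Step 3: +2 fires, +2 burnt (F count now 2)
Step 4: +1 fires, +2 burnt (F count now 1)
Step 5: +1 fires, +1 burnt (F count now 1)
Step 6: +1 fires, +1 burnt (F count now 1)
Step 7: +0 fires, +1 burnt (F count now 0)
Fire out after step 7
Initially T: 13, now '.': 21
Total burnt (originally-T cells now '.'): 9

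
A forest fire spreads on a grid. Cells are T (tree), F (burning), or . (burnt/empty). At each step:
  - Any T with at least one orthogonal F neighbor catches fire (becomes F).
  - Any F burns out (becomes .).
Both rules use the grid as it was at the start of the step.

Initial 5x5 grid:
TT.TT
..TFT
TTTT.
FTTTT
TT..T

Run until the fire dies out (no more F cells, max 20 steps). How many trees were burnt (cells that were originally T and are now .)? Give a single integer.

Step 1: +7 fires, +2 burnt (F count now 7)
Step 2: +6 fires, +7 burnt (F count now 6)
Step 3: +1 fires, +6 burnt (F count now 1)
Step 4: +1 fires, +1 burnt (F count now 1)
Step 5: +0 fires, +1 burnt (F count now 0)
Fire out after step 5
Initially T: 17, now '.': 23
Total burnt (originally-T cells now '.'): 15

Answer: 15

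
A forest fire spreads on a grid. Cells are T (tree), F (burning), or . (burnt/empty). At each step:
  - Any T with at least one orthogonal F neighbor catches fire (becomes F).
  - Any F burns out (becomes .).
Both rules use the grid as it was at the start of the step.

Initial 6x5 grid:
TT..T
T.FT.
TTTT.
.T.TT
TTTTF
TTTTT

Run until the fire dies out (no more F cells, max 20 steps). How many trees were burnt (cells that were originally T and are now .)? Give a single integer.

Step 1: +5 fires, +2 burnt (F count now 5)
Step 2: +5 fires, +5 burnt (F count now 5)
Step 3: +4 fires, +5 burnt (F count now 4)
Step 4: +3 fires, +4 burnt (F count now 3)
Step 5: +2 fires, +3 burnt (F count now 2)
Step 6: +1 fires, +2 burnt (F count now 1)
Step 7: +0 fires, +1 burnt (F count now 0)
Fire out after step 7
Initially T: 21, now '.': 29
Total burnt (originally-T cells now '.'): 20

Answer: 20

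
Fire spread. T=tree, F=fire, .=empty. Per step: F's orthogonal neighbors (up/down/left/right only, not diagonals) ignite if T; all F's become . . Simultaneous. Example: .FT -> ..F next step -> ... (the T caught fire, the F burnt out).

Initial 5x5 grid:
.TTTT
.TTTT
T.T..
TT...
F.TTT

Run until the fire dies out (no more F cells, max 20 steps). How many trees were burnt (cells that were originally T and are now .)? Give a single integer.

Answer: 3

Derivation:
Step 1: +1 fires, +1 burnt (F count now 1)
Step 2: +2 fires, +1 burnt (F count now 2)
Step 3: +0 fires, +2 burnt (F count now 0)
Fire out after step 3
Initially T: 15, now '.': 13
Total burnt (originally-T cells now '.'): 3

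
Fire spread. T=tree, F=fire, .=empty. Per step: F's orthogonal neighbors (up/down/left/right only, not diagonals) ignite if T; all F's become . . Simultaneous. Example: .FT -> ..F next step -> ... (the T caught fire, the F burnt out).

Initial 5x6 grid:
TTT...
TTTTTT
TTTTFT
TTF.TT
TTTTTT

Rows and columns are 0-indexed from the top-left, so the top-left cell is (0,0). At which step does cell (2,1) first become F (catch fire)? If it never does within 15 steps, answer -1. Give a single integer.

Step 1: cell (2,1)='T' (+7 fires, +2 burnt)
Step 2: cell (2,1)='F' (+9 fires, +7 burnt)
  -> target ignites at step 2
Step 3: cell (2,1)='.' (+5 fires, +9 burnt)
Step 4: cell (2,1)='.' (+2 fires, +5 burnt)
Step 5: cell (2,1)='.' (+1 fires, +2 burnt)
Step 6: cell (2,1)='.' (+0 fires, +1 burnt)
  fire out at step 6

2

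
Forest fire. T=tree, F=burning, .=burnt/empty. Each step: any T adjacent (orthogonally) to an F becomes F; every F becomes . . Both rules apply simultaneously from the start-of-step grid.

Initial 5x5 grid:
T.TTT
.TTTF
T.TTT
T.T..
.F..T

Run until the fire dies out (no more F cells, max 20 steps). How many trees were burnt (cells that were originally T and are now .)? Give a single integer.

Answer: 10

Derivation:
Step 1: +3 fires, +2 burnt (F count now 3)
Step 2: +3 fires, +3 burnt (F count now 3)
Step 3: +3 fires, +3 burnt (F count now 3)
Step 4: +1 fires, +3 burnt (F count now 1)
Step 5: +0 fires, +1 burnt (F count now 0)
Fire out after step 5
Initially T: 14, now '.': 21
Total burnt (originally-T cells now '.'): 10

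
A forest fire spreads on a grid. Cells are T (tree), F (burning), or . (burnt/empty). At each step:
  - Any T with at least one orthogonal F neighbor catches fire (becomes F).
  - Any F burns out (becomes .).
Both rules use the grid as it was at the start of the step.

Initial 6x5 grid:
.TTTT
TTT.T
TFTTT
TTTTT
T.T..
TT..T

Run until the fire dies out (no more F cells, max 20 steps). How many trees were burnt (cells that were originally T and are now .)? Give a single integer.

Step 1: +4 fires, +1 burnt (F count now 4)
Step 2: +6 fires, +4 burnt (F count now 6)
Step 3: +5 fires, +6 burnt (F count now 5)
Step 4: +4 fires, +5 burnt (F count now 4)
Step 5: +2 fires, +4 burnt (F count now 2)
Step 6: +0 fires, +2 burnt (F count now 0)
Fire out after step 6
Initially T: 22, now '.': 29
Total burnt (originally-T cells now '.'): 21

Answer: 21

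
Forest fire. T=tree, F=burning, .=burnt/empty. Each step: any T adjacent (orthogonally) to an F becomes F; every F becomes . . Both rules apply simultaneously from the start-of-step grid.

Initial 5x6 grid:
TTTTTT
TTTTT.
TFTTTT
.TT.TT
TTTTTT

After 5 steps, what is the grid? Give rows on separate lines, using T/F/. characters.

Step 1: 4 trees catch fire, 1 burn out
  TTTTTT
  TFTTT.
  F.FTTT
  .FT.TT
  TTTTTT
Step 2: 6 trees catch fire, 4 burn out
  TFTTTT
  F.FTT.
  ...FTT
  ..F.TT
  TFTTTT
Step 3: 6 trees catch fire, 6 burn out
  F.FTTT
  ...FT.
  ....FT
  ....TT
  F.FTTT
Step 4: 5 trees catch fire, 6 burn out
  ...FTT
  ....F.
  .....F
  ....FT
  ...FTT
Step 5: 3 trees catch fire, 5 burn out
  ....FT
  ......
  ......
  .....F
  ....FT

....FT
......
......
.....F
....FT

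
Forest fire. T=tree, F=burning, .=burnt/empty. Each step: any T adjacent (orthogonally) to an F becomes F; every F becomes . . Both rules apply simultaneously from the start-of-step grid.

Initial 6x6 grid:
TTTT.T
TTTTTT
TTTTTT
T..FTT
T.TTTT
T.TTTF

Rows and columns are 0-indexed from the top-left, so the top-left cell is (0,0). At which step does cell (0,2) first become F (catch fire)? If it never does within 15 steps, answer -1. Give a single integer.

Step 1: cell (0,2)='T' (+5 fires, +2 burnt)
Step 2: cell (0,2)='T' (+7 fires, +5 burnt)
Step 3: cell (0,2)='T' (+6 fires, +7 burnt)
Step 4: cell (0,2)='F' (+4 fires, +6 burnt)
  -> target ignites at step 4
Step 5: cell (0,2)='.' (+4 fires, +4 burnt)
Step 6: cell (0,2)='.' (+2 fires, +4 burnt)
Step 7: cell (0,2)='.' (+1 fires, +2 burnt)
Step 8: cell (0,2)='.' (+0 fires, +1 burnt)
  fire out at step 8

4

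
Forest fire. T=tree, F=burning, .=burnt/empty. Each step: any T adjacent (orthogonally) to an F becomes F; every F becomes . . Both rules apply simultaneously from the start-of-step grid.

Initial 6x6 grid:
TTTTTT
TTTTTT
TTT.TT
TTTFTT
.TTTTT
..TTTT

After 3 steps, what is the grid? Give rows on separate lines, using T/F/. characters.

Step 1: 3 trees catch fire, 1 burn out
  TTTTTT
  TTTTTT
  TTT.TT
  TTF.FT
  .TTFTT
  ..TTTT
Step 2: 7 trees catch fire, 3 burn out
  TTTTTT
  TTTTTT
  TTF.FT
  TF...F
  .TF.FT
  ..TFTT
Step 3: 9 trees catch fire, 7 burn out
  TTTTTT
  TTFTFT
  TF...F
  F.....
  .F...F
  ..F.FT

TTTTTT
TTFTFT
TF...F
F.....
.F...F
..F.FT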